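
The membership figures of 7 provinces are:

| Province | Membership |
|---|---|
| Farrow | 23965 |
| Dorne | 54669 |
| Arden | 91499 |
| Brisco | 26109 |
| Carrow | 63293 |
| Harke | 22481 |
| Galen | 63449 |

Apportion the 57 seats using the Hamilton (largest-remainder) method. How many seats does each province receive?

Farrow 4, Dorne 9, Arden 15, Brisco 4, Carrow 10, Harke 4, Galen 11

Standard divisor: 345465 ÷ 57 ≈ 6060.789.
Standard quotas: Farrow 3.9541, Dorne 9.0201, Arden 15.0969, Brisco 4.3079, Carrow 10.4430, Harke 3.7093, Galen 10.4688.
Lower quotas: Farrow 3, Dorne 9, Arden 15, Brisco 4, Carrow 10, Harke 3, Galen 10 (sum 54, leaving 3 seats).
Remainders in descending order: Farrow 0.9541, Harke 0.7093, Galen 0.4688, Carrow 0.4430, Brisco 0.3079, Arden 0.0969, Dorne 0.0201.
The surplus seats go to Farrow, Harke, Galen.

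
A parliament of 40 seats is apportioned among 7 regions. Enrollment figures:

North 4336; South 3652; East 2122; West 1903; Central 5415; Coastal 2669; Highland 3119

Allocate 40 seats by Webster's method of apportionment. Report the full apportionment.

Standard divisor 23216/40 ≈ 580.4; standard quotas: North 7.471, South 6.292, East 3.656, West 3.279, Central 9.330, Coastal 4.599, Highland 5.374.
Rounding to the nearest integer gives 7, 6, 4, 3, 9, 5, 5 = 39 seats, so the divisor must be adjusted.
With modified divisor 574: modified quotas North 7.554, South 6.362, East 3.697, West 3.315, Central 9.434, Coastal 4.650, Highland 5.434.
Rounding to the nearest integer: North 8, South 6, East 4, West 3, Central 9, Coastal 5, Highland 5 (total 40).

North=8, South=6, East=4, West=3, Central=9, Coastal=5, Highland=5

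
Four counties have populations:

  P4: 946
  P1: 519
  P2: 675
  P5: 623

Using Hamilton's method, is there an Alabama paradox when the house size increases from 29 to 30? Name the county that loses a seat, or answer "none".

none

At 29 seats: P4 10, P1 5, P2 7, P5 7.
At 30 seats: P4 10, P1 6, P2 7, P5 7.
No county's allocation decreased.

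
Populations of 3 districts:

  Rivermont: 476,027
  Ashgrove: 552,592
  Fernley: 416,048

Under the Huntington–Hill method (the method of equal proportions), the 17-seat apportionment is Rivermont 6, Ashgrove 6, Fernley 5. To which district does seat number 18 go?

Priority for the next seat is population ÷ (√(s·(s+1))).
Priorities: Rivermont 73452.561, Ashgrove 85266.797, Fernley 75959.625.
Highest priority: Ashgrove.

Ashgrove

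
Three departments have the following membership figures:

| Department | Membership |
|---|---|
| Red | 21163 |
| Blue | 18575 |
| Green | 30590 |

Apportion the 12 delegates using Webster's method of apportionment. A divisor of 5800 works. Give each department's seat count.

Red=4, Blue=3, Green=5

With modified divisor 5800: modified quotas Red 3.649, Blue 3.203, Green 5.274.
Rounding to the nearest integer: Red 4, Blue 3, Green 5 (total 12).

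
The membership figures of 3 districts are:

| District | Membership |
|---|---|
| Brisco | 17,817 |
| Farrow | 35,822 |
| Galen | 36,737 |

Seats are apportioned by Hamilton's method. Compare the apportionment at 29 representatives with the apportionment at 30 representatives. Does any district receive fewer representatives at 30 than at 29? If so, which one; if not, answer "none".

none

At 29 seats: Brisco 6, Farrow 11, Galen 12.
At 30 seats: Brisco 6, Farrow 12, Galen 12.
No district's allocation decreased.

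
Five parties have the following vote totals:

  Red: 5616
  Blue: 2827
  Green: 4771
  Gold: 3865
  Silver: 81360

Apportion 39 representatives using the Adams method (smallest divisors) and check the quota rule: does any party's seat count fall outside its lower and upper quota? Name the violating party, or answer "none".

Standard quotas: Red 2.225, Blue 1.120, Green 1.890, Gold 1.531, Silver 32.234.
Adams allocation: Red 3, Blue 2, Green 2, Gold 2, Silver 30.
Silver has quota 32.234 (lower 32, upper 33) but receives 30 — outside the quota interval.

Silver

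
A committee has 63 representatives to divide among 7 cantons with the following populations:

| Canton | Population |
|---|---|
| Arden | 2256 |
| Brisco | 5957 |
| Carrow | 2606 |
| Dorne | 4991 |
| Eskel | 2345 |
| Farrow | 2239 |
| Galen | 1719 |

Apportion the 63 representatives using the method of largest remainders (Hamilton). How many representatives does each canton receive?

Total 22113; standard divisor 22113/63 = 351.
Standard quotas: Arden 6.4274, Brisco 16.9715, Carrow 7.4245, Dorne 14.2194, Eskel 6.6809, Farrow 6.3789, Galen 4.8974.
Lower quotas: Arden 6, Brisco 16, Carrow 7, Dorne 14, Eskel 6, Farrow 6, Galen 4 (sum 59, leaving 4 seats).
Remainders in descending order: Brisco 0.9715, Galen 0.8974, Eskel 0.6809, Arden 0.4274, Carrow 0.4245, Farrow 0.3789, Dorne 0.2194.
Largest remainders: Brisco, Galen, Eskel, Arden receive the extra seats.

Arden: 7, Brisco: 17, Carrow: 7, Dorne: 14, Eskel: 7, Farrow: 6, Galen: 5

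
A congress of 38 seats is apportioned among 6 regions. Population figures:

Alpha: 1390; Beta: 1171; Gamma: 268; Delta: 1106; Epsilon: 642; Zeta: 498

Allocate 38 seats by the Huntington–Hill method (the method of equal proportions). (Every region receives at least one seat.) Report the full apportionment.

With divisor 135: modified quotas Alpha 10.296, Beta 8.674, Gamma 1.985, Delta 8.193, Epsilon 4.756, Zeta 3.689.
Geometric-mean thresholds: Alpha √(10·11)=10.488, Beta √(8·9)=8.485, Gamma √(1·2)=1.414, Delta √(8·9)=8.485, Epsilon √(4·5)=4.472, Zeta √(3·4)=3.464.
Each quota rounded against its threshold gives Alpha 10, Beta 9, Gamma 2, Delta 8, Epsilon 5, Zeta 4 (total 38).

Alpha=10, Beta=9, Gamma=2, Delta=8, Epsilon=5, Zeta=4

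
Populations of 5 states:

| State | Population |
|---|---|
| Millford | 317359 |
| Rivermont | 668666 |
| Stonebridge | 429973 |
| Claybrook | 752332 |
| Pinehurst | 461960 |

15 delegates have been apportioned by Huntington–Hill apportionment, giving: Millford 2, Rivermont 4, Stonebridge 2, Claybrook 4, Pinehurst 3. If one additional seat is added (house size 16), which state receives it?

Priority for the next seat is population ÷ (√(s·(s+1))).
Priorities: Millford 129561.269, Rivermont 149518.263, Stonebridge 175535.742, Claybrook 168226.549, Pinehurst 133356.365.
Highest priority: Stonebridge.

Stonebridge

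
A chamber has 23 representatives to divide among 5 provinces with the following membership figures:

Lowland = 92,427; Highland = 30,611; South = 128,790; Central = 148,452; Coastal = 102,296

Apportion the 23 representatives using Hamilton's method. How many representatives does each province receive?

The standard divisor is 502576/23 ≈ 21851.13.
Standard quotas: Lowland 4.2298, Highland 1.4009, South 5.8940, Central 6.7938, Coastal 4.6815.
Lower quotas: Lowland 4, Highland 1, South 5, Central 6, Coastal 4 (sum 20, leaving 3 seats).
Remainders in descending order: South 0.8940, Central 0.7938, Coastal 0.6815, Highland 0.4009, Lowland 0.2298.
Largest remainders: South, Central, Coastal receive the extra seats.

Lowland 4; Highland 1; South 6; Central 7; Coastal 5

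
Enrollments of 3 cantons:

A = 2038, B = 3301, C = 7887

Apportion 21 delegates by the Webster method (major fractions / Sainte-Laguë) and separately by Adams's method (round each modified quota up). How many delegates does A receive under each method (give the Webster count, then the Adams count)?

3 and 4

Webster: A 3, B 5, C 13.
Adams: A 4, B 5, C 12.
A gets 3 under Webster and 4 under Adams.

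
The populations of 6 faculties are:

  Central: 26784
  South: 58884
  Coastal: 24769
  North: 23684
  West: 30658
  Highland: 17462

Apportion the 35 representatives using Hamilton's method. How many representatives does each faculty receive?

Total 182241; standard divisor 182241/35 ≈ 5206.886.
Standard quotas: Central 5.1440, South 11.3089, Coastal 4.7570, North 4.5486, West 5.8880, Highland 3.3536.
Lower quotas: Central 5, South 11, Coastal 4, North 4, West 5, Highland 3 (sum 32, leaving 3 seats).
Remainders in descending order: West 0.8880, Coastal 0.7570, North 0.5486, Highland 0.3536, South 0.3089, Central 0.1440.
Largest remainders: West, Coastal, North receive the extra seats.

Central=5; South=11; Coastal=5; North=5; West=6; Highland=3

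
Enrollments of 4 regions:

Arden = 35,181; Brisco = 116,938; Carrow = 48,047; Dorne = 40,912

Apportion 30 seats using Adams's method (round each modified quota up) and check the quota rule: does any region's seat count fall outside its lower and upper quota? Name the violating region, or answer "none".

Standard quotas: Arden 4.378, Brisco 14.552, Carrow 5.979, Dorne 5.091.
Adams allocation: Arden 5, Brisco 14, Carrow 6, Dorne 5.
Every allocation lies between the lower and upper quota.

none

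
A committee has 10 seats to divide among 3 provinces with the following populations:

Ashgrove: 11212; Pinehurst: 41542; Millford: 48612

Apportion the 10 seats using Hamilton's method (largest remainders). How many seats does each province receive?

Ashgrove: 1, Pinehurst: 4, Millford: 5

The standard divisor is 101366/10 ≈ 10136.6.
Standard quotas: Ashgrove 1.1061, Pinehurst 4.0982, Millford 4.7957.
Lower quotas: Ashgrove 1, Pinehurst 4, Millford 4 (sum 9, leaving 1 seat).
Remainders in descending order: Millford 0.7957, Ashgrove 0.1061, Pinehurst 0.0982.
Largest remainder: Millford receives the extra seat.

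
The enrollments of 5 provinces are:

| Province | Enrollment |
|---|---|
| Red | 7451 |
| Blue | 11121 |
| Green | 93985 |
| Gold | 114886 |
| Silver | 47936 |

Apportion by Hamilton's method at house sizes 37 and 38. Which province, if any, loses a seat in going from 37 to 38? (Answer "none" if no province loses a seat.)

At 37 seats: Red 1, Blue 2, Green 13, Gold 15, Silver 6.
At 38 seats: Red 1, Blue 1, Green 13, Gold 16, Silver 7.
Blue drops from 2 to 1.

Blue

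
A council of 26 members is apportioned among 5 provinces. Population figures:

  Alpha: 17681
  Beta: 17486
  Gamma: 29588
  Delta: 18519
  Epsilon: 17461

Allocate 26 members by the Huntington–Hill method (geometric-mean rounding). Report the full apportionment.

Alpha=5; Beta=4; Gamma=8; Delta=5; Epsilon=4

With divisor 3932: modified quotas Alpha 4.497, Beta 4.447, Gamma 7.525, Delta 4.710, Epsilon 4.441.
Geometric-mean thresholds: Alpha √(4·5)=4.472, Beta √(4·5)=4.472, Gamma √(7·8)=7.483, Delta √(4·5)=4.472, Epsilon √(4·5)=4.472.
Each quota rounded against its threshold gives Alpha 5, Beta 4, Gamma 8, Delta 5, Epsilon 4 (total 26).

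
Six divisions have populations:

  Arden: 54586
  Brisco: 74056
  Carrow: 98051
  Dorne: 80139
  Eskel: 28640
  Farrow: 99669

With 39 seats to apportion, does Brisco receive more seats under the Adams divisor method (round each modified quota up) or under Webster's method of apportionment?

Adams: Arden 5, Brisco 7, Carrow 8, Dorne 7, Eskel 3, Farrow 9.
Webster: Arden 5, Brisco 6, Carrow 9, Dorne 7, Eskel 3, Farrow 9.
Brisco gets 7 under Adams and 6 under Webster.

Adams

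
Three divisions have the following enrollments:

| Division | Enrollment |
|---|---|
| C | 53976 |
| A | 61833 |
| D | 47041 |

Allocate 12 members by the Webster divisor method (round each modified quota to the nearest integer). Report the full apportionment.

Standard divisor 162850/12 ≈ 13570.833; standard quotas: C 3.977, A 4.556, D 3.466.
Rounding to the nearest integer gives C 4, A 5, D 3 — total 12, matching the house size, so no adjustment is needed.

C 4, A 5, D 3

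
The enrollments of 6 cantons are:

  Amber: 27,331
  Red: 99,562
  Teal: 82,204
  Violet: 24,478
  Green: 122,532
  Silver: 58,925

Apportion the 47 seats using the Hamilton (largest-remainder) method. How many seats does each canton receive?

Amber=3, Red=11, Teal=9, Violet=3, Green=14, Silver=7

The standard divisor is 415032/47 ≈ 8830.468.
Standard quotas: Amber 3.0951, Red 11.2748, Teal 9.3091, Violet 2.7720, Green 13.8760, Silver 6.6729.
Lower quotas: Amber 3, Red 11, Teal 9, Violet 2, Green 13, Silver 6 (sum 44, leaving 3 seats).
Remainders in descending order: Green 0.8760, Violet 0.7720, Silver 0.6729, Teal 0.3091, Red 0.2748, Amber 0.0951.
The surplus seats go to Green, Violet, Silver.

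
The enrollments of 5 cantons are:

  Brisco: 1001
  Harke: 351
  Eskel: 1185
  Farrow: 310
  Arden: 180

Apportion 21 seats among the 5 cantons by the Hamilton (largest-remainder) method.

The standard divisor is 3027/21 ≈ 144.143.
Standard quotas: Brisco 6.944, Harke 2.435, Eskel 8.221, Farrow 2.151, Arden 1.249.
Lower quotas: Brisco 6, Harke 2, Eskel 8, Farrow 2, Arden 1 (sum 19, leaving 2 seats).
Remainders in descending order: Brisco 0.944, Harke 0.435, Arden 0.249, Eskel 0.221, Farrow 0.151.
Largest remainders: Brisco, Harke receive the extra seats.

Brisco 7, Harke 3, Eskel 8, Farrow 2, Arden 1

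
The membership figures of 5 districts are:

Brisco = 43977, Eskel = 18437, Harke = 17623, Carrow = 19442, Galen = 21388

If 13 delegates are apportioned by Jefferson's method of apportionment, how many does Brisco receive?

5

Standard divisor 120867/13 ≈ 9297.462; standard quotas: Brisco 4.730, Eskel 1.983, Harke 1.895, Carrow 2.091, Galen 2.300.
Rounding down gives 4, 1, 1, 2, 2 = 10 seats, so the divisor must be adjusted.
With modified divisor 8100: modified quotas Brisco 5.429, Eskel 2.276, Harke 2.176, Carrow 2.400, Galen 2.640.
Rounding down: Brisco 5, Eskel 2, Harke 2, Carrow 2, Galen 2 (total 13).
Brisco receives 5.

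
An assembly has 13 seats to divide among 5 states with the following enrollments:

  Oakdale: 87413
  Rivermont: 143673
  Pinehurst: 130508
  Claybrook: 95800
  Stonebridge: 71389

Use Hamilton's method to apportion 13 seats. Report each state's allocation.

Standard divisor: 528783 ÷ 13 ≈ 40675.615.
Standard quotas: Oakdale 2.1490, Rivermont 3.5322, Pinehurst 3.2085, Claybrook 2.3552, Stonebridge 1.7551.
Lower quotas: Oakdale 2, Rivermont 3, Pinehurst 3, Claybrook 2, Stonebridge 1 (sum 11, leaving 2 seats).
Remainders in descending order: Stonebridge 0.7551, Rivermont 0.5322, Claybrook 0.3552, Pinehurst 0.2085, Oakdale 0.1490.
Largest remainders: Stonebridge, Rivermont receive the extra seats.

Oakdale 2; Rivermont 4; Pinehurst 3; Claybrook 2; Stonebridge 2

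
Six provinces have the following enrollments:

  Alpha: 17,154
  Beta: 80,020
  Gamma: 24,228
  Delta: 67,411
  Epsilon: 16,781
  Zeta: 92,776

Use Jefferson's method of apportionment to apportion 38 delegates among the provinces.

Alpha 2, Beta 10, Gamma 3, Delta 9, Epsilon 2, Zeta 12

Standard divisor 298370/38 ≈ 7851.842; standard quotas: Alpha 2.185, Beta 10.191, Gamma 3.086, Delta 8.585, Epsilon 2.137, Zeta 11.816.
Rounding down gives 2, 10, 3, 8, 2, 11 = 36 seats, so the divisor must be adjusted.
With modified divisor 7400: modified quotas Alpha 2.318, Beta 10.814, Gamma 3.274, Delta 9.110, Epsilon 2.268, Zeta 12.537.
Rounding down: Alpha 2, Beta 10, Gamma 3, Delta 9, Epsilon 2, Zeta 12 (total 38).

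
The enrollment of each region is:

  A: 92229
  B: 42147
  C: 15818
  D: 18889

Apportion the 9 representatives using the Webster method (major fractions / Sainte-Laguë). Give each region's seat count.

Standard divisor 169083/9 ≈ 18787; standard quotas: A 4.909, B 2.243, C 0.842, D 1.005.
Rounding to the nearest integer gives A 5, B 2, C 1, D 1 — total 9, matching the house size, so no adjustment is needed.

A=5; B=2; C=1; D=1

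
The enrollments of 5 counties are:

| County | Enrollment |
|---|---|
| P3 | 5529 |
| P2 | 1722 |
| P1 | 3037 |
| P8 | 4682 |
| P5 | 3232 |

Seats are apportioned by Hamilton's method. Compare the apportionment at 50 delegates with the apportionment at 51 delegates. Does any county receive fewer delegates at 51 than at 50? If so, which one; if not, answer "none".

none

At 50 seats: P3 15, P2 5, P1 8, P8 13, P5 9.
At 51 seats: P3 15, P2 5, P1 9, P8 13, P5 9.
No county's allocation decreased.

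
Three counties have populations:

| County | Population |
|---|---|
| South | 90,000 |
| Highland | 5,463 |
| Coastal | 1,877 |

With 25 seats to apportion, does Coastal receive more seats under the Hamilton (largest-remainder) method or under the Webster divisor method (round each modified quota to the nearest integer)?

Hamilton

Hamilton: South 23, Highland 1, Coastal 1.
Webster: South 24, Highland 1, Coastal 0.
Coastal gets 1 under Hamilton and 0 under Webster.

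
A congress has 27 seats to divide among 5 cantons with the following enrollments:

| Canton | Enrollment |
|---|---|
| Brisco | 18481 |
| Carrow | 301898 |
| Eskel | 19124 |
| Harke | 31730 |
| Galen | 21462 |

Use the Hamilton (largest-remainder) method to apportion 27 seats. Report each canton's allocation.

Brisco 1, Carrow 21, Eskel 1, Harke 2, Galen 2

Standard divisor: 392695 ÷ 27 ≈ 14544.259.
Standard quotas: Brisco 1.2707, Carrow 20.7572, Eskel 1.3149, Harke 2.1816, Galen 1.4756.
Lower quotas: Brisco 1, Carrow 20, Eskel 1, Harke 2, Galen 1 (sum 25, leaving 2 seats).
Remainders in descending order: Carrow 0.7572, Galen 0.4756, Eskel 0.3149, Brisco 0.2707, Harke 0.1816.
The surplus seats go to Carrow, Galen.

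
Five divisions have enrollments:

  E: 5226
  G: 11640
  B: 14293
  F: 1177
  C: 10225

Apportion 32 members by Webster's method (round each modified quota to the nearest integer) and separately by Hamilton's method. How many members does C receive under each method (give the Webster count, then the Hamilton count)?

8 and 7

Webster: E 4, G 9, B 10, F 1, C 8.
Hamilton: E 4, G 9, B 11, F 1, C 7.
C gets 8 under Webster and 7 under Hamilton.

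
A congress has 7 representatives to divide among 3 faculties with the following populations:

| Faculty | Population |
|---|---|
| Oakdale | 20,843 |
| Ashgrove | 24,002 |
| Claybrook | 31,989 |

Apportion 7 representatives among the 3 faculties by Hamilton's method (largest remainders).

Total 76834; standard divisor 76834/7 ≈ 10976.286.
Standard quotas: Oakdale 1.8989, Ashgrove 2.1867, Claybrook 2.9144.
Lower quotas: Oakdale 1, Ashgrove 2, Claybrook 2 (sum 5, leaving 2 seats).
Remainders in descending order: Claybrook 0.9144, Oakdale 0.8989, Ashgrove 0.1867.
The surplus seats go to Claybrook, Oakdale.

Oakdale 2, Ashgrove 2, Claybrook 3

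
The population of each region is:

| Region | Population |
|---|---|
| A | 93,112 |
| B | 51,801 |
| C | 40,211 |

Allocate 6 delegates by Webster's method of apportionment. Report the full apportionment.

Standard divisor 185124/6 ≈ 30854; standard quotas: A 3.018, B 1.679, C 1.303.
Rounding to the nearest integer gives A 3, B 2, C 1 — total 6, matching the house size, so no adjustment is needed.

A 3, B 2, C 1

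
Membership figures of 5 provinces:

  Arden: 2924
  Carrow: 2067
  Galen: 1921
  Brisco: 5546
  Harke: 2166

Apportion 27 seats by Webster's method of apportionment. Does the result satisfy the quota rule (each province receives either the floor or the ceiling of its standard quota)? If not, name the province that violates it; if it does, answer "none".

Standard quotas: Arden 5.399, Carrow 3.816, Galen 3.547, Brisco 10.239, Harke 3.999.
Webster allocation: Arden 5, Carrow 4, Galen 4, Brisco 10, Harke 4.
Every allocation lies between the lower and upper quota.

none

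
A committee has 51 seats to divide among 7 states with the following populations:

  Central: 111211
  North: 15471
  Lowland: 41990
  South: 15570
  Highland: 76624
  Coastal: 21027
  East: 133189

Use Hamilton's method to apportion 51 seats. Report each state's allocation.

Central=14, North=2, Lowland=5, South=2, Highland=9, Coastal=3, East=16

The standard divisor is 415082/51 ≈ 8138.863.
Standard quotas: Central 13.6642, North 1.9009, Lowland 5.1592, South 1.9130, Highland 9.4146, Coastal 2.5835, East 16.3646.
Lower quotas: Central 13, North 1, Lowland 5, South 1, Highland 9, Coastal 2, East 16 (sum 47, leaving 4 seats).
Remainders in descending order: South 0.9130, North 0.9009, Central 0.6642, Coastal 0.5835, Highland 0.4146, East 0.3646, Lowland 0.1592.
Largest remainders: South, North, Central, Coastal receive the extra seats.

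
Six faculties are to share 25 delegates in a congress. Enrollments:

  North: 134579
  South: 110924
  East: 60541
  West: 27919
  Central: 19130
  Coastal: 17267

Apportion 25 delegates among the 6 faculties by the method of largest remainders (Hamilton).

Total 370360; standard divisor 370360/25 ≈ 14814.4.
Standard quotas: North 9.0843, South 7.4876, East 4.0866, West 1.8846, Central 1.2913, Coastal 1.1656.
Lower quotas: North 9, South 7, East 4, West 1, Central 1, Coastal 1 (sum 23, leaving 2 seats).
Remainders in descending order: West 0.8846, South 0.4876, Central 0.2913, Coastal 0.1656, East 0.0866, North 0.0843.
Largest remainders: West, South receive the extra seats.

North 9, South 8, East 4, West 2, Central 1, Coastal 1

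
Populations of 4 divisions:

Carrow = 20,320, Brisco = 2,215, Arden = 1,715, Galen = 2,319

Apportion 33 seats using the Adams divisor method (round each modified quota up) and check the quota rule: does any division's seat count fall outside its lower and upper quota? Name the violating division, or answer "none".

Carrow

Standard quotas: Carrow 25.238, Brisco 2.751, Arden 2.130, Galen 2.880.
Adams allocation: Carrow 24, Brisco 3, Arden 3, Galen 3.
Carrow has quota 25.238 (lower 25, upper 26) but receives 24 — outside the quota interval.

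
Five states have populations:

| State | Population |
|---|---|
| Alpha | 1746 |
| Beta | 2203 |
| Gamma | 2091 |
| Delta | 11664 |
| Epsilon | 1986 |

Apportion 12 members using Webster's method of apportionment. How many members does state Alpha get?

Standard divisor 19690/12 ≈ 1640.833; standard quotas: Alpha 1.064, Beta 1.343, Gamma 1.274, Delta 7.109, Epsilon 1.210.
Rounding to the nearest integer gives 1, 1, 1, 7, 1 = 11 seats, so the divisor must be adjusted.
With modified divisor 1500: modified quotas Alpha 1.164, Beta 1.469, Gamma 1.394, Delta 7.776, Epsilon 1.324.
Rounding to the nearest integer: Alpha 1, Beta 1, Gamma 1, Delta 8, Epsilon 1 (total 12).
Alpha receives 1.

1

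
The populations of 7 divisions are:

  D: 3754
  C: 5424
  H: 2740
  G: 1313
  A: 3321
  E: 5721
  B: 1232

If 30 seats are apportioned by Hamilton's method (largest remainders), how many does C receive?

7

The standard divisor is 23505/30 ≈ 783.5.
Standard quotas: D 4.7913, C 6.9228, H 3.4971, G 1.6758, A 4.2387, E 7.3019, B 1.5724.
Lower quotas: D 4, C 6, H 3, G 1, A 4, E 7, B 1 (sum 26, leaving 4 seats).
Remainders in descending order: C 0.9228, D 0.7913, G 0.6758, B 0.5724, H 0.4971, E 0.3019, A 0.2387.
The surplus seats go to C, D, G, B.
C receives 7.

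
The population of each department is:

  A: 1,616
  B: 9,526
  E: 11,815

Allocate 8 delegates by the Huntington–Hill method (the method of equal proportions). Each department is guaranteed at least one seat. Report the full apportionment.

A=1; B=3; E=4

With divisor 3080: modified quotas A 0.525, B 3.093, E 3.836.
Geometric-mean thresholds: A (min 1), B √(3·4)=3.464, E √(3·4)=3.464.
Each quota rounded against its threshold gives A 1, B 3, E 4 (total 8).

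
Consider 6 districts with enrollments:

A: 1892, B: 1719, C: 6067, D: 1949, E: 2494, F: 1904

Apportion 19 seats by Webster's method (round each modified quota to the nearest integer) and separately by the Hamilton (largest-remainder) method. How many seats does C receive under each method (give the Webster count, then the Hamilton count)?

8 and 7

Webster: A 2, B 2, C 8, D 2, E 3, F 2.
Hamilton: A 2, B 2, C 7, D 3, E 3, F 2.
C gets 8 under Webster and 7 under Hamilton.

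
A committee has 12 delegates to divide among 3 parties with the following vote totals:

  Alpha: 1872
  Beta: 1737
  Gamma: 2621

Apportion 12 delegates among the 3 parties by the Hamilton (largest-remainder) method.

The standard divisor is 6230/12 ≈ 519.167.
Standard quotas: Alpha 3.606, Beta 3.346, Gamma 5.048.
Lower quotas: Alpha 3, Beta 3, Gamma 5 (sum 11, leaving 1 seat).
Remainders in descending order: Alpha 0.606, Beta 0.346, Gamma 0.048.
The surplus seat goes to Alpha.

Alpha 4, Beta 3, Gamma 5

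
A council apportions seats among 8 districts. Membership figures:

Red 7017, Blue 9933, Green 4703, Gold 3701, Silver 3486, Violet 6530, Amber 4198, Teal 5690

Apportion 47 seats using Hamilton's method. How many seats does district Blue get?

Total 45258; standard divisor 45258/47 ≈ 962.936.
Standard quotas: Red 7.2871, Blue 10.3153, Green 4.8840, Gold 3.8435, Silver 3.6202, Violet 6.7813, Amber 4.3596, Teal 5.9090.
Lower quotas: Red 7, Blue 10, Green 4, Gold 3, Silver 3, Violet 6, Amber 4, Teal 5 (sum 42, leaving 5 seats).
Remainders in descending order: Teal 0.9090, Green 0.8840, Gold 0.8435, Violet 0.7813, Silver 0.6202, Amber 0.3596, Blue 0.3153, Red 0.2871.
Largest remainders: Teal, Green, Gold, Violet, Silver receive the extra seats.
Blue receives 10.

10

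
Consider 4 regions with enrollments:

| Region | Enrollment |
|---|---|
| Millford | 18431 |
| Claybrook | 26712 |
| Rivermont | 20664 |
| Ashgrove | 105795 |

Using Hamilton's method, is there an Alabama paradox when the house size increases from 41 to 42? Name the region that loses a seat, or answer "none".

Millford

At 41 seats: Millford 5, Claybrook 6, Rivermont 5, Ashgrove 25.
At 42 seats: Millford 4, Claybrook 7, Rivermont 5, Ashgrove 26.
Millford drops from 5 to 4.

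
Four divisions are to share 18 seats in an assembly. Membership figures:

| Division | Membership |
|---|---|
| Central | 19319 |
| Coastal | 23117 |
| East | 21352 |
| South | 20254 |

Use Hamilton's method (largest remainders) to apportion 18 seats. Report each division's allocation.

Central 4; Coastal 5; East 5; South 4

The standard divisor is 84042/18 = 4669.
Standard quotas: Central 4.1377, Coastal 4.9512, East 4.5731, South 4.3380.
Lower quotas: Central 4, Coastal 4, East 4, South 4 (sum 16, leaving 2 seats).
Remainders in descending order: Coastal 0.9512, East 0.5731, South 0.3380, Central 0.1377.
The surplus seats go to Coastal, East.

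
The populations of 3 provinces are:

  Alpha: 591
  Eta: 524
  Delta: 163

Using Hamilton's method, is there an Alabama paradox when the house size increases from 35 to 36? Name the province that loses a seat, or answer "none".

Delta

At 35 seats: Alpha 16, Eta 14, Delta 5.
At 36 seats: Alpha 17, Eta 15, Delta 4.
Delta drops from 5 to 4.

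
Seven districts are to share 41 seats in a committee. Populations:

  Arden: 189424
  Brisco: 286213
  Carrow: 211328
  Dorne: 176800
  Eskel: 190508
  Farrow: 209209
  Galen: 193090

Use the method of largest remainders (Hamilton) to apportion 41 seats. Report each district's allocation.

Arden 5, Brisco 8, Carrow 6, Dorne 5, Eskel 5, Farrow 6, Galen 6

Total 1456572; standard divisor 1456572/41 ≈ 35526.146.
Standard quotas: Arden 5.3320, Brisco 8.0564, Carrow 5.9485, Dorne 4.9766, Eskel 5.3625, Farrow 5.8889, Galen 5.4352.
Lower quotas: Arden 5, Brisco 8, Carrow 5, Dorne 4, Eskel 5, Farrow 5, Galen 5 (sum 37, leaving 4 seats).
Remainders in descending order: Dorne 0.9766, Carrow 0.9485, Farrow 0.8889, Galen 0.4352, Eskel 0.3625, Arden 0.3320, Brisco 0.0564.
The surplus seats go to Dorne, Carrow, Farrow, Galen.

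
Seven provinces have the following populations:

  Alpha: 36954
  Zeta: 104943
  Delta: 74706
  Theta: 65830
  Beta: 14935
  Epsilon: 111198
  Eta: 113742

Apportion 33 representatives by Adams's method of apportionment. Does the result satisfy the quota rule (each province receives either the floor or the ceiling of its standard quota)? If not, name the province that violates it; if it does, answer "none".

none

Standard quotas: Alpha 2.335, Zeta 6.630, Delta 4.720, Theta 4.159, Beta 0.944, Epsilon 7.026, Eta 7.186.
Adams allocation: Alpha 3, Zeta 6, Delta 5, Theta 4, Beta 1, Epsilon 7, Eta 7.
Every allocation lies between the lower and upper quota.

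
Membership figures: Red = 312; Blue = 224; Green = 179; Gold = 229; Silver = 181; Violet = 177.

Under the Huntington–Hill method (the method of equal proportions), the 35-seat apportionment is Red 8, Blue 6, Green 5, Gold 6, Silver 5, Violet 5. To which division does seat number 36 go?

Priority for the next seat is population ÷ (√(s·(s+1))).
Priorities: Red 36.770, Blue 34.564, Green 32.681, Gold 35.335, Silver 33.046, Violet 32.316.
Highest priority: Red.

Red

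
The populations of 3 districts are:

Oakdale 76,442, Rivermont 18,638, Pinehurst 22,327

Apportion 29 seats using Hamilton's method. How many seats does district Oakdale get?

Standard divisor: 117407 ÷ 29 ≈ 4048.517.
Standard quotas: Oakdale 18.8815, Rivermont 4.6037, Pinehurst 5.5149.
Lower quotas: Oakdale 18, Rivermont 4, Pinehurst 5 (sum 27, leaving 2 seats).
Remainders in descending order: Oakdale 0.8815, Rivermont 0.6037, Pinehurst 0.5149.
Largest remainders: Oakdale, Rivermont receive the extra seats.
Oakdale receives 19.

19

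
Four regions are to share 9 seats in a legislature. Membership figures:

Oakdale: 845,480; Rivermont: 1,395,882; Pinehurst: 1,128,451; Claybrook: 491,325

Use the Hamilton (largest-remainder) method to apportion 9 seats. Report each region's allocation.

Standard divisor: 3861138 ÷ 9 ≈ 429015.333.
Standard quotas: Oakdale 1.9707, Rivermont 3.2537, Pinehurst 2.6303, Claybrook 1.1452.
Lower quotas: Oakdale 1, Rivermont 3, Pinehurst 2, Claybrook 1 (sum 7, leaving 2 seats).
Remainders in descending order: Oakdale 0.9707, Pinehurst 0.6303, Rivermont 0.2537, Claybrook 0.1452.
The surplus seats go to Oakdale, Pinehurst.

Oakdale 2; Rivermont 3; Pinehurst 3; Claybrook 1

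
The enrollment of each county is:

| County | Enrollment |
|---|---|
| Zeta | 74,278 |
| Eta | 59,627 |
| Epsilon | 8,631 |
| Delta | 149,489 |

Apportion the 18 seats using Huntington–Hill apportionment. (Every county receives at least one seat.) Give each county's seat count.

With divisor 16911: modified quotas Zeta 4.392, Eta 3.526, Epsilon 0.510, Delta 8.840.
Geometric-mean thresholds: Zeta √(4·5)=4.472, Eta √(3·4)=3.464, Epsilon (min 1), Delta √(8·9)=8.485.
Each quota rounded against its threshold gives Zeta 4, Eta 4, Epsilon 1, Delta 9 (total 18).

Zeta 4, Eta 4, Epsilon 1, Delta 9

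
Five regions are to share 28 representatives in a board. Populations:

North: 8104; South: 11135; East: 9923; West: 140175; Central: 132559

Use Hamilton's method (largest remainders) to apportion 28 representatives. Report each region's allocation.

North=1; South=1; East=1; West=13; Central=12

The standard divisor is 301896/28 = 10782.
Standard quotas: North 0.7516, South 1.0327, East 0.9203, West 13.0008, Central 12.2945.
Lower quotas: North 0, South 1, East 0, West 13, Central 12 (sum 26, leaving 2 seats).
Remainders in descending order: East 0.9203, North 0.7516, Central 0.2945, South 0.0327, West 0.0008.
The surplus seats go to East, North.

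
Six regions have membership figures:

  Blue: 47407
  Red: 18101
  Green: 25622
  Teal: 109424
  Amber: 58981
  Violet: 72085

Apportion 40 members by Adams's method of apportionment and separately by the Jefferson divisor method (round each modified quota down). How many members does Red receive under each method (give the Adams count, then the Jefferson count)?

Adams: Blue 6, Red 3, Green 3, Teal 13, Amber 7, Violet 8.
Jefferson: Blue 6, Red 2, Green 3, Teal 13, Amber 7, Violet 9.
Red gets 3 under Adams and 2 under Jefferson.

3 and 2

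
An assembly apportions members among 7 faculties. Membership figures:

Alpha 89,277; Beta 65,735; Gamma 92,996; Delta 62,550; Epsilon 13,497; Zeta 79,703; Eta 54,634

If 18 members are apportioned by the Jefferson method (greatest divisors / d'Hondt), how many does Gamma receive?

4

Standard divisor 458392/18 ≈ 25466.222; standard quotas: Alpha 3.506, Beta 2.581, Gamma 3.652, Delta 2.456, Epsilon 0.530, Zeta 3.130, Eta 2.145.
Rounding down gives 3, 2, 3, 2, 0, 3, 2 = 15 seats, so the divisor must be adjusted.
With modified divisor 21400: modified quotas Alpha 4.172, Beta 3.072, Gamma 4.346, Delta 2.923, Epsilon 0.631, Zeta 3.724, Eta 2.553.
Rounding down: Alpha 4, Beta 3, Gamma 4, Delta 2, Epsilon 0, Zeta 3, Eta 2 (total 18).
Gamma receives 4.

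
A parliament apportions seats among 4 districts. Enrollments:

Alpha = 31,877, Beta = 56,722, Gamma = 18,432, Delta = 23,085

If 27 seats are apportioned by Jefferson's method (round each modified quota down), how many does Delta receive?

Standard divisor 130116/27 ≈ 4819.111; standard quotas: Alpha 6.615, Beta 11.770, Gamma 3.825, Delta 4.790.
Rounding down gives 6, 11, 3, 4 = 24 seats, so the divisor must be adjusted.
With modified divisor 4580: modified quotas Alpha 6.960, Beta 12.385, Gamma 4.024, Delta 5.040.
Rounding down: Alpha 6, Beta 12, Gamma 4, Delta 5 (total 27).
Delta receives 5.

5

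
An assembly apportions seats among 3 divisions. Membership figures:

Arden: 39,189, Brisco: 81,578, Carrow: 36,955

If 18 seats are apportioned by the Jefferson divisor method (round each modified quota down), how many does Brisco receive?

10

Standard divisor 157722/18 ≈ 8762.333; standard quotas: Arden 4.472, Brisco 9.310, Carrow 4.217.
Rounding down gives 4, 9, 4 = 17 seats, so the divisor must be adjusted.
With modified divisor 8000: modified quotas Arden 4.899, Brisco 10.197, Carrow 4.619.
Rounding down: Arden 4, Brisco 10, Carrow 4 (total 18).
Brisco receives 10.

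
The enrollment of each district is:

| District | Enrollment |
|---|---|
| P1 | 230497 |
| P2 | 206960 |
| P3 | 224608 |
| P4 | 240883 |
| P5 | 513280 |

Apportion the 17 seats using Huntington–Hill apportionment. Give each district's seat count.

With divisor 88093: modified quotas P1 2.617, P2 2.349, P3 2.550, P4 2.734, P5 5.827.
Geometric-mean thresholds: P1 √(2·3)=2.449, P2 √(2·3)=2.449, P3 √(2·3)=2.449, P4 √(2·3)=2.449, P5 √(5·6)=5.477.
Each quota rounded against its threshold gives P1 3, P2 2, P3 3, P4 3, P5 6 (total 17).

P1 3; P2 2; P3 3; P4 3; P5 6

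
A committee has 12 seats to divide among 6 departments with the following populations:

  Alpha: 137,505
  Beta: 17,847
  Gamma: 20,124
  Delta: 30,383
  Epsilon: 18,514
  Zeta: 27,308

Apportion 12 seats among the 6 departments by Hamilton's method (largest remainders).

The standard divisor is 251681/12 ≈ 20973.417.
Standard quotas: Alpha 6.5562, Beta 0.8509, Gamma 0.9595, Delta 1.4486, Epsilon 0.8827, Zeta 1.3020.
Lower quotas: Alpha 6, Beta 0, Gamma 0, Delta 1, Epsilon 0, Zeta 1 (sum 8, leaving 4 seats).
Remainders in descending order: Gamma 0.9595, Epsilon 0.8827, Beta 0.8509, Alpha 0.5562, Delta 0.4486, Zeta 0.3020.
Largest remainders: Gamma, Epsilon, Beta, Alpha receive the extra seats.

Alpha 7, Beta 1, Gamma 1, Delta 1, Epsilon 1, Zeta 1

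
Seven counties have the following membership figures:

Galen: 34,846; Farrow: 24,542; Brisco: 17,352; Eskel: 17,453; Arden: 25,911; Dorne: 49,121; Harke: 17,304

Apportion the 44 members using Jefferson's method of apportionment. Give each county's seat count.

Standard divisor 186529/44 ≈ 4239.295; standard quotas: Galen 8.220, Farrow 5.789, Brisco 4.093, Eskel 4.117, Arden 6.112, Dorne 11.587, Harke 4.082.
Rounding down gives 8, 5, 4, 4, 6, 11, 4 = 42 seats, so the divisor must be adjusted.
With modified divisor 4000: modified quotas Galen 8.711, Farrow 6.136, Brisco 4.338, Eskel 4.363, Arden 6.478, Dorne 12.280, Harke 4.326.
Rounding down: Galen 8, Farrow 6, Brisco 4, Eskel 4, Arden 6, Dorne 12, Harke 4 (total 44).

Galen: 8; Farrow: 6; Brisco: 4; Eskel: 4; Arden: 6; Dorne: 12; Harke: 4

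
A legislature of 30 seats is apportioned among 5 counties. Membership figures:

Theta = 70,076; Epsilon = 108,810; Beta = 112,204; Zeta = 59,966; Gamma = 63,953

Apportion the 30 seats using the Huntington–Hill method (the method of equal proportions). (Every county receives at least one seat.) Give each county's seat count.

With divisor 13855: modified quotas Theta 5.058, Epsilon 7.853, Beta 8.098, Zeta 4.328, Gamma 4.616.
Geometric-mean thresholds: Theta √(5·6)=5.477, Epsilon √(7·8)=7.483, Beta √(8·9)=8.485, Zeta √(4·5)=4.472, Gamma √(4·5)=4.472.
Each quota rounded against its threshold gives Theta 5, Epsilon 8, Beta 8, Zeta 4, Gamma 5 (total 30).

Theta 5, Epsilon 8, Beta 8, Zeta 4, Gamma 5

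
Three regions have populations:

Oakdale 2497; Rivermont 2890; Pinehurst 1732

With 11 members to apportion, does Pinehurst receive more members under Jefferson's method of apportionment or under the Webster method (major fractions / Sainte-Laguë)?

Webster

Jefferson: Oakdale 4, Rivermont 5, Pinehurst 2.
Webster: Oakdale 4, Rivermont 4, Pinehurst 3.
Pinehurst gets 2 under Jefferson and 3 under Webster.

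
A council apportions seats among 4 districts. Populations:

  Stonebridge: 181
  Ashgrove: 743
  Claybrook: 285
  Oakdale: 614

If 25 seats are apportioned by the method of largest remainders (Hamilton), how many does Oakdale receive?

Standard divisor: 1823 ÷ 25 ≈ 72.92.
Standard quotas: Stonebridge 2.482, Ashgrove 10.189, Claybrook 3.908, Oakdale 8.420.
Lower quotas: Stonebridge 2, Ashgrove 10, Claybrook 3, Oakdale 8 (sum 23, leaving 2 seats).
Remainders in descending order: Claybrook 0.908, Stonebridge 0.482, Oakdale 0.420, Ashgrove 0.189.
The surplus seats go to Claybrook, Stonebridge.
Oakdale receives 8.

8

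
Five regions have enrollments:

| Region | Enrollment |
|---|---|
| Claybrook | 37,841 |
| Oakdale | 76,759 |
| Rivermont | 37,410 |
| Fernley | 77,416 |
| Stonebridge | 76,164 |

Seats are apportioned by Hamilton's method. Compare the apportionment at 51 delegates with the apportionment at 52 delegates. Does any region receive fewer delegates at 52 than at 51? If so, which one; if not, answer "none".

At 51 seats: Claybrook 6, Oakdale 13, Rivermont 6, Fernley 13, Stonebridge 13.
At 52 seats: Claybrook 7, Oakdale 13, Rivermont 6, Fernley 13, Stonebridge 13.
No region's allocation decreased.

none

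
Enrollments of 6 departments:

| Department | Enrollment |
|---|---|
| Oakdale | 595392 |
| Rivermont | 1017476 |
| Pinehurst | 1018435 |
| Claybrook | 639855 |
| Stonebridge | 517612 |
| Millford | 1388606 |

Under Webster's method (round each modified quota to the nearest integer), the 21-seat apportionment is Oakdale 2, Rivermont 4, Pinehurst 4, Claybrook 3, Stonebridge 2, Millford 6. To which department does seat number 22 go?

Oakdale

Priority for the next seat is population ÷ (current seats + 0.5).
Priorities: Oakdale 238156.800, Rivermont 226105.778, Pinehurst 226318.889, Claybrook 182815.714, Stonebridge 207044.800, Millford 213631.692.
Highest priority: Oakdale.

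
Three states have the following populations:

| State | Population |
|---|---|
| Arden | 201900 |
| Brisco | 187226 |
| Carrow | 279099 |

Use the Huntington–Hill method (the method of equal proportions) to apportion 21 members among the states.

With divisor 32023: modified quotas Arden 6.305, Brisco 5.847, Carrow 8.716.
Geometric-mean thresholds: Arden √(6·7)=6.481, Brisco √(5·6)=5.477, Carrow √(8·9)=8.485.
Each quota rounded against its threshold gives Arden 6, Brisco 6, Carrow 9 (total 21).

Arden: 6, Brisco: 6, Carrow: 9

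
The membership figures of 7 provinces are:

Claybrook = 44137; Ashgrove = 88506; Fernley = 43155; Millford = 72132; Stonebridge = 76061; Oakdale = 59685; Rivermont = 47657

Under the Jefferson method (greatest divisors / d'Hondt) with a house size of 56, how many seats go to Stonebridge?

Standard divisor 431333/56 ≈ 7702.375; standard quotas: Claybrook 5.730, Ashgrove 11.491, Fernley 5.603, Millford 9.365, Stonebridge 9.875, Oakdale 7.749, Rivermont 6.187.
Rounding down gives 5, 11, 5, 9, 9, 7, 6 = 52 seats, so the divisor must be adjusted.
With modified divisor 7300: modified quotas Claybrook 6.046, Ashgrove 12.124, Fernley 5.912, Millford 9.881, Stonebridge 10.419, Oakdale 8.176, Rivermont 6.528.
Rounding down: Claybrook 6, Ashgrove 12, Fernley 5, Millford 9, Stonebridge 10, Oakdale 8, Rivermont 6 (total 56).
Stonebridge receives 10.

10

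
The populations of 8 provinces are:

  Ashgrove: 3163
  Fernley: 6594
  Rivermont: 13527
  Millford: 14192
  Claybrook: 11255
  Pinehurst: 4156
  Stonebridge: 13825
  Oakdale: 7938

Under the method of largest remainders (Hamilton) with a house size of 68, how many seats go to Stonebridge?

Standard divisor: 74650 ÷ 68 ≈ 1097.794.
Standard quotas: Ashgrove 2.8812, Fernley 6.0066, Rivermont 12.3220, Millford 12.9277, Claybrook 10.2524, Pinehurst 3.7858, Stonebridge 12.5934, Oakdale 7.2309.
Lower quotas: Ashgrove 2, Fernley 6, Rivermont 12, Millford 12, Claybrook 10, Pinehurst 3, Stonebridge 12, Oakdale 7 (sum 64, leaving 4 seats).
Remainders in descending order: Millford 0.9277, Ashgrove 0.8812, Pinehurst 0.7858, Stonebridge 0.5934, Rivermont 0.3220, Claybrook 0.2524, Oakdale 0.2309, Fernley 0.0066.
Largest remainders: Millford, Ashgrove, Pinehurst, Stonebridge receive the extra seats.
Stonebridge receives 13.

13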